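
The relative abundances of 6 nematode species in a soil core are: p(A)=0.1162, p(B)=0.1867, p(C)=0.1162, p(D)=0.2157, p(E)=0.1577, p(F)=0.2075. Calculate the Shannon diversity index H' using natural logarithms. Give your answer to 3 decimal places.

1.762

Each pᵢ ln pᵢ term (working shown to 5 dp, full precision carried): 0.1162×(-2.15244)=-0.25011, 0.1867×(-1.67825)=-0.31333, 0.1162×(-2.15244)=-0.25011, 0.2157×(-1.53387)=-0.33086, 0.1577×(-1.84706)=-0.29128, 0.2075×(-1.57262)=-0.32632.
Sum = -1.76201, so H' = 1.762.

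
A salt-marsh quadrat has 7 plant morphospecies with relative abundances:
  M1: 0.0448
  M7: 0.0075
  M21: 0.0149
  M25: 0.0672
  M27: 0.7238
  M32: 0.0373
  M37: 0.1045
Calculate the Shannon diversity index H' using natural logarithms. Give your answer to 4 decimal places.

1.0126

Each pᵢ ln pᵢ term (working shown to 6 dp, full precision carried): 0.0448×(-3.105547)=-0.139129, 0.0075×(-4.892852)=-0.036696, 0.0149×(-4.206394)=-0.062675, 0.0672×(-2.700082)=-0.181446, 0.7238×(-0.323240)=-0.233961, 0.0373×(-3.288762)=-0.122671, 0.1045×(-2.258568)=-0.236020.
Sum = -1.012598, so H' = 1.0126.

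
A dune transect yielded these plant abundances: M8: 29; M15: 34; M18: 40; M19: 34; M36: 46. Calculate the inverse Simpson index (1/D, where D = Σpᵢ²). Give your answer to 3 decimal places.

4.875

Total N = 29+34+40+34+46 = 183, so the proportions are 0.1584699, 0.1857923, 0.2185792, 0.1857923, 0.2513661 (working shown to 7 dp, full precision carried).
D = 0.1584699² + 0.1857923² + 0.2185792² + 0.1857923² + 0.2513661² = 0.0251127 + 0.0345188 + 0.0477769 + 0.0345188 + 0.0631849 = 0.2051121.
So 1/D = 4.87538, i.e. 4.875 to 3 decimal places.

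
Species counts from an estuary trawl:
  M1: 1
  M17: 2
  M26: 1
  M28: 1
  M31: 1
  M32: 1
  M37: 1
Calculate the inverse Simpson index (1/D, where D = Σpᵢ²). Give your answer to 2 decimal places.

Total N = 1+2+1+1+1+1+1 = 8, so the proportions are 0.125, 0.25, 0.125, 0.125, 0.125, 0.125, 0.125 (working shown to 6 dp, full precision carried).
D = 0.125² + 0.25² + 0.125² + 0.125² + 0.125² + 0.125² + 0.125² = 0.015625 + 0.062500 + 0.015625 + 0.015625 + 0.015625 + 0.015625 + 0.015625 = 0.156250.
So 1/D = 6.4000, i.e. 6.40 to 2 decimal places.

6.40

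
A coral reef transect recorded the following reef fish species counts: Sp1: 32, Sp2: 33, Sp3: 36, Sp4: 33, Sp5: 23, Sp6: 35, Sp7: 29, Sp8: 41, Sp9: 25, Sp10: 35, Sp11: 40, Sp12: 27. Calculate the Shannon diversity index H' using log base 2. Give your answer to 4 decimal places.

Total N = 32+33+36+33+23+35+29+41+25+35+40+27 = 389, so the proportions are 0.082262, 0.084833, 0.092545, 0.084833, 0.059126, 0.089974, 0.07455, 0.105398, 0.064267, 0.089974, 0.102828, 0.069409 (working shown to 6 dp, full precision carried).
Each pᵢ log₂ pᵢ term: 0.082262×(-3.603626)=-0.296442, 0.084833×(-3.559232)=-0.301940, 0.092545×(-3.433701)=-0.317772, 0.084833×(-3.559232)=-0.301940, 0.059126×(-4.080064)=-0.241238, 0.089974×(-3.474343)=-0.312602, 0.07455×(-3.745645)=-0.279238, 0.105398×(-3.246074)=-0.342131, 0.064267×(-3.959770)=-0.254484, 0.089974×(-3.474343)=-0.312602, 0.102828×(-3.281698)=-0.337450, 0.069409×(-3.848739)=-0.267136.
Sum = -3.564974, so H' = 3.5650.

3.5650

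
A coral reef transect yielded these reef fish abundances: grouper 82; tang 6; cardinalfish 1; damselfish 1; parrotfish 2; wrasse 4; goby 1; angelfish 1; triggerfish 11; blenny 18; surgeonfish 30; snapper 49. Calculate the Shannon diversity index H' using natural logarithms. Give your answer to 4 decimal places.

Total N = 82+6+1+1+2+4+1+1+11+18+30+49 = 206, so the proportions are 0.398058, 0.029126, 0.004854, 0.004854, 0.009709, 0.019417, 0.004854, 0.004854, 0.053398, 0.087379, 0.145631, 0.237864 (working shown to 6 dp, full precision carried).
Each pᵢ ln pᵢ term: 0.398058×(-0.921157)=-0.366674, 0.029126×(-3.536117)=-0.102994, 0.004854×(-5.327876)=-0.025863, 0.004854×(-5.327876)=-0.025863, 0.009709×(-4.634729)=-0.044997, 0.019417×(-3.941582)=-0.076536, 0.004854×(-5.327876)=-0.025863, 0.004854×(-5.327876)=-0.025863, 0.053398×(-2.929981)=-0.156455, 0.087379×(-2.437504)=-0.212986, 0.145631×(-1.926679)=-0.280584, 0.237864×(-1.436056)=-0.341586.
Sum = -1.686266, so H' = 1.6863.

1.6863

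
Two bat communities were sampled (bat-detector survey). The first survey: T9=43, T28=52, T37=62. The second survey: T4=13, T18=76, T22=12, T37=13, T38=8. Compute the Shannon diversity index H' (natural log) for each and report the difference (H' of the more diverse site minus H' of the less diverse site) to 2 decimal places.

The first survey: N=157, proportions 0.2739, 0.3312, 0.3949, giving H' = 1.0876 (working shown to 4 dp, full precision carried).
The second survey: N=122, proportions 0.1066, 0.623, 0.0984, 0.1066, 0.0656, giving H' = 1.1788.
Difference = |1.0876 − 1.1788| = 0.0912, i.e. 0.09 to 2 decimal places.

0.09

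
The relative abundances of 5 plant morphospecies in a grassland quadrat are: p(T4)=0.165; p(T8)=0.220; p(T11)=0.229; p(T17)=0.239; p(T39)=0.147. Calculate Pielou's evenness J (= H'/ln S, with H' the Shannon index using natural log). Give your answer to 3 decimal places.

0.989

H' = −Σ pᵢ ln pᵢ = −((-0.29730) + (-0.33311) + (-0.33755) + (-0.34208) + (-0.28185)) = 1.59189 (working shown to 5 dp, full precision carried).
With S = 5 species, ln S = 1.60944, so J = 1.59189/1.60944 = 0.98909, i.e. 0.989 to 3 decimal places.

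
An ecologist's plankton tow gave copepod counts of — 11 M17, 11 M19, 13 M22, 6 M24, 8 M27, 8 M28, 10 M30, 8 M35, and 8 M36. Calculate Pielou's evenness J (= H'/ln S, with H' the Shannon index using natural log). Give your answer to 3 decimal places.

0.989

Total N = 11+11+13+6+8+8+10+8+8 = 83, so the proportions are 0.13253, 0.13253, 0.15663, 0.07229, 0.09639, 0.09639, 0.12048, 0.09639, 0.09639 (working shown to 5 dp, full precision carried).
H' = −Σ pᵢ ln pᵢ = −((-0.26784) + (-0.26784) + (-0.29037) + (-0.18991) + (-0.22548) + (-0.22548) + (-0.25497) + (-0.22548) + (-0.22548)) = 2.17286.
With S = 9 species, ln S = 2.19722, so J = 2.17286/2.19722 = 0.98891, i.e. 0.989 to 3 decimal places.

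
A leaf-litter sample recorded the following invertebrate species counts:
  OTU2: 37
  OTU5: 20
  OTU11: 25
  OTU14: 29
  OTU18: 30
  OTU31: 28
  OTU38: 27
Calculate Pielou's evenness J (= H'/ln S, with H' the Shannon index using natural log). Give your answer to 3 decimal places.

Total N = 37+20+25+29+30+28+27 = 196, so the proportions are 0.18878, 0.10204, 0.12755, 0.14796, 0.15306, 0.14286, 0.13776 (working shown to 5 dp, full precision carried).
H' = −Σ pᵢ ln pᵢ = −((-0.31473) + (-0.23290) + (-0.26266) + (-0.28272) + (-0.28728) + (-0.27799) + (-0.27307)) = 1.93134.
With S = 7 species, ln S = 1.94591, so J = 1.93134/1.94591 = 0.99251, i.e. 0.993 to 3 decimal places.

0.993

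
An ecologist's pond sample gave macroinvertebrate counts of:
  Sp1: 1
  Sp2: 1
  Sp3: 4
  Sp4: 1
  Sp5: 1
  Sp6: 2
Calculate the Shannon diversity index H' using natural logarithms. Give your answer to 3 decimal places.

Total N = 1+1+4+1+1+2 = 10, so the proportions are 0.1, 0.1, 0.4, 0.1, 0.1, 0.2 (working shown to 5 dp, full precision carried).
Each pᵢ ln pᵢ term: 0.1×(-2.30259)=-0.23026, 0.1×(-2.30259)=-0.23026, 0.4×(-0.91629)=-0.36652, 0.1×(-2.30259)=-0.23026, 0.1×(-2.30259)=-0.23026, 0.2×(-1.60944)=-0.32189.
Sum = -1.60944, so H' = 1.609.

1.609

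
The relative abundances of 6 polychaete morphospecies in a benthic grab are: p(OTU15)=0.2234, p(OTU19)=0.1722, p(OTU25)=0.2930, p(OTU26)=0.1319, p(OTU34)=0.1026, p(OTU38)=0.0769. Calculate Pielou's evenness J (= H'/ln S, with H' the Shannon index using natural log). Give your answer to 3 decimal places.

0.946

H' = −Σ pᵢ ln pᵢ = −((-0.33483) + (-0.30292) + (-0.35968) + (-0.26719) + (-0.23361) + (-0.19727)) = 1.69550 (working shown to 5 dp, full precision carried).
With S = 6 species, ln S = 1.79176, so J = 1.69550/1.79176 = 0.94628, i.e. 0.946 to 3 decimal places.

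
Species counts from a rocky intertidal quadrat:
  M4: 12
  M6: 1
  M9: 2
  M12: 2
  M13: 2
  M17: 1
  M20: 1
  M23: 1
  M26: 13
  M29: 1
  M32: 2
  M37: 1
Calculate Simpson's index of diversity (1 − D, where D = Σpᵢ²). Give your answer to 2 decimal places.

Total N = 12+1+2+2+2+1+1+1+13+1+2+1 = 39, so the proportions are 0.3077, 0.0256, 0.0513, 0.0513, 0.0513, 0.0256, 0.0256, 0.0256, 0.3333, 0.0256, 0.0513, 0.0256 (working shown to 4 dp, full precision carried).
D = 0.3077² + 0.0256² + 0.0513² + 0.0513² + 0.0513² + 0.0256² + 0.0256² + 0.0256² + 0.3333² + 0.0256² + 0.0513² + 0.0256² = 0.0947 + 0.0007 + 0.0026 + 0.0026 + 0.0026 + 0.0007 + 0.0007 + 0.0007 + 0.1111 + 0.0007 + 0.0026 + 0.0007 = 0.2202.
So 1 − D = 0.7798, i.e. 0.78 to 2 decimal places.

0.78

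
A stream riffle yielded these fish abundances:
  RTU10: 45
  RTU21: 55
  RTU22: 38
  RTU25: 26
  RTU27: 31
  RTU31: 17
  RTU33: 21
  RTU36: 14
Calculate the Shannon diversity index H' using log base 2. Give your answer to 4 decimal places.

Total N = 45+55+38+26+31+17+21+14 = 247, so the proportions are 0.182186, 0.222672, 0.153846, 0.105263, 0.125506, 0.068826, 0.08502, 0.05668 (working shown to 6 dp, full precision carried).
Each pᵢ log₂ pᵢ term: 0.182186×(-2.456514)=-0.447543, 0.222672×(-2.167008)=-0.482532, 0.153846×(-2.700440)=-0.415452, 0.105263×(-3.247928)=-0.341887, 0.125506×(-2.994171)=-0.375787, 0.068826×(-3.860904)=-0.265730, 0.08502×(-3.556050)=-0.302336, 0.05668×(-4.141012)=-0.234713.
Sum = -2.865981, so H' = 2.8660.

2.8660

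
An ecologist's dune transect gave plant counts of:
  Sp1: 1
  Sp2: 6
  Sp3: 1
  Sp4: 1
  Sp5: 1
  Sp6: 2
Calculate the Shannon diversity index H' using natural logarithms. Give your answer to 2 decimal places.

Total N = 1+6+1+1+1+2 = 12, so the proportions are 0.0833, 0.5, 0.0833, 0.0833, 0.0833, 0.1667 (working shown to 4 dp, full precision carried).
Each pᵢ ln pᵢ term: 0.0833×(-2.4849)=-0.2071, 0.5×(-0.6931)=-0.3466, 0.0833×(-2.4849)=-0.2071, 0.0833×(-2.4849)=-0.2071, 0.0833×(-2.4849)=-0.2071, 0.1667×(-1.7918)=-0.2986.
Sum = -1.4735, so H' = 1.47.

1.47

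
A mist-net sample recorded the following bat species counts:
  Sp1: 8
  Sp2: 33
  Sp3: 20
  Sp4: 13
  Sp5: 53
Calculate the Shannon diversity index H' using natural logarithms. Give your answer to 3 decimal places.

Total N = 8+33+20+13+53 = 127, so the proportions are 0.06299, 0.25984, 0.15748, 0.10236, 0.41732 (working shown to 5 dp, full precision carried).
Each pᵢ ln pᵢ term: 0.06299×(-2.76475)=-0.17416, 0.25984×(-1.34768)=-0.35018, 0.15748×(-1.84845)=-0.29110, 0.10236×(-2.27924)=-0.23331, 0.41732×(-0.87390)=-0.36470.
Sum = -1.41344, so H' = 1.413.

1.413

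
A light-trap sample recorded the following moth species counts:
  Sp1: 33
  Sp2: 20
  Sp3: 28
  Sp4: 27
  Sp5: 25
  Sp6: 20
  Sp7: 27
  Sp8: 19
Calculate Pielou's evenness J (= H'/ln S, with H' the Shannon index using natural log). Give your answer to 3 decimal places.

Total N = 33+20+28+27+25+20+27+19 = 199, so the proportions are 0.16583, 0.1005, 0.1407, 0.13568, 0.12563, 0.1005, 0.13568, 0.09548 (working shown to 5 dp, full precision carried).
H' = −Σ pᵢ ln pᵢ = −((-0.29796) + (-0.23091) + (-0.27593) + (-0.27101) + (-0.26061) + (-0.23091) + (-0.27101) + (-0.22426)) = 2.06262.
With S = 8 species, ln S = 2.07944, so J = 2.06262/2.07944 = 0.99191, i.e. 0.992 to 3 decimal places.

0.992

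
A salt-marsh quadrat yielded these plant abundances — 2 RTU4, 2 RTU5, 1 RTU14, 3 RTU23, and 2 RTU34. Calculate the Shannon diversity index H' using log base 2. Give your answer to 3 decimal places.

Total N = 2+2+1+3+2 = 10, so the proportions are 0.2, 0.2, 0.1, 0.3, 0.2 (working shown to 5 dp, full precision carried).
Each pᵢ log₂ pᵢ term: 0.2×(-2.32193)=-0.46439, 0.2×(-2.32193)=-0.46439, 0.1×(-3.32193)=-0.33219, 0.3×(-1.73697)=-0.52109, 0.2×(-2.32193)=-0.46439.
Sum = -2.24644, so H' = 2.246.

2.246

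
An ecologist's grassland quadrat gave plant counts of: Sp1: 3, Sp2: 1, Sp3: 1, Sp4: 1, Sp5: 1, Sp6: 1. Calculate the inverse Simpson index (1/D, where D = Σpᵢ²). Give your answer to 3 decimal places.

4.571

Total N = 3+1+1+1+1+1 = 8, so the proportions are 0.375, 0.125, 0.125, 0.125, 0.125, 0.125 (working shown to 7 dp, full precision carried).
D = 0.375² + 0.125² + 0.125² + 0.125² + 0.125² + 0.125² = 0.1406250 + 0.0156250 + 0.0156250 + 0.0156250 + 0.0156250 + 0.0156250 = 0.2187500.
So 1/D = 4.57143, i.e. 4.571 to 3 decimal places.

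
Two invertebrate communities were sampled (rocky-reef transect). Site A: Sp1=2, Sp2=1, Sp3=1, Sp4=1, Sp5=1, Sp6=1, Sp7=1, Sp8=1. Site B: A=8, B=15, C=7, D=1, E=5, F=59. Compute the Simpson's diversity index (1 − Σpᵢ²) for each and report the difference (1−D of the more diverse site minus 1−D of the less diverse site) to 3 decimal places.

0.290

Site A: N=9, proportions 0.22222, 0.11111, 0.11111, 0.11111, 0.11111, 0.11111, 0.11111, 0.11111, giving 1−D = 0.86420 (working shown to 5 dp, full precision carried).
Site B: N=95, proportions 0.08421, 0.15789, 0.07368, 0.01053, 0.05263, 0.62105, giving 1−D = 0.57396.
Difference = |0.86420 − 0.57396| = 0.29024, i.e. 0.290 to 3 decimal places.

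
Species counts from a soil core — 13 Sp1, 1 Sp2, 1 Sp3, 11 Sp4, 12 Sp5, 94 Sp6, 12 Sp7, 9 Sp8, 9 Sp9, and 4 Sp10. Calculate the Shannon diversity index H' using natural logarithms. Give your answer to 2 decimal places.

1.55

Total N = 13+1+1+11+12+94+12+9+9+4 = 166, so the proportions are 0.0783, 0.006, 0.006, 0.0663, 0.0723, 0.5663, 0.0723, 0.0542, 0.0542, 0.0241 (working shown to 4 dp, full precision carried).
Each pᵢ ln pᵢ term: 0.0783×(-2.5470)=-0.1995, 0.006×(-5.1120)=-0.0308, 0.006×(-5.1120)=-0.0308, 0.0663×(-2.7141)=-0.1798, 0.0723×(-2.6271)=-0.1899, 0.5663×(-0.5687)=-0.3220, 0.0723×(-2.6271)=-0.1899, 0.0542×(-2.9148)=-0.1580, 0.0542×(-2.9148)=-0.1580, 0.0241×(-3.7257)=-0.0898.
Sum = -1.5486, so H' = 1.55.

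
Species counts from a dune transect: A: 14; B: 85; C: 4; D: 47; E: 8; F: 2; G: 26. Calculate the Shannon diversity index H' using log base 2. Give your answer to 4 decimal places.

2.0801

Total N = 14+85+4+47+8+2+26 = 186, so the proportions are 0.075269, 0.456989, 0.021505, 0.252688, 0.043011, 0.010753, 0.139785 (working shown to 6 dp, full precision carried).
Each pᵢ log₂ pᵢ term: 0.075269×(-3.731804)=-0.280888, 0.456989×(-1.129768)=-0.516292, 0.021505×(-5.539159)=-0.119122, 0.252688×(-1.984570)=-0.501477, 0.043011×(-4.539159)=-0.195233, 0.010753×(-6.539159)=-0.070314, 0.139785×(-2.838719)=-0.396810.
Sum = -2.080136, so H' = 2.0801.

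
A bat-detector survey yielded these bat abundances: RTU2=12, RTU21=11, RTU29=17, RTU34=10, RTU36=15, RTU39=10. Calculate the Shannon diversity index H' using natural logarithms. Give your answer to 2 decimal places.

Total N = 12+11+17+10+15+10 = 75, so the proportions are 0.16, 0.1467, 0.2267, 0.1333, 0.2, 0.1333 (working shown to 4 dp, full precision carried).
Each pᵢ ln pᵢ term: 0.16×(-1.8326)=-0.2932, 0.1467×(-1.9196)=-0.2815, 0.2267×(-1.4843)=-0.3364, 0.1333×(-2.0149)=-0.2687, 0.2×(-1.6094)=-0.3219, 0.1333×(-2.0149)=-0.2687.
Sum = -1.7704, so H' = 1.77.

1.77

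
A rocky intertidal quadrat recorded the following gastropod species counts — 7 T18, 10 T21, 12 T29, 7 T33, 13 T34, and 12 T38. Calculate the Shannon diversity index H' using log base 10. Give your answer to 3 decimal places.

Total N = 7+10+12+7+13+12 = 61, so the proportions are 0.11475, 0.16393, 0.19672, 0.11475, 0.21311, 0.19672 (working shown to 5 dp, full precision carried).
Each pᵢ log₁₀ pᵢ term: 0.11475×(-0.94023)=-0.10790, 0.16393×(-0.78533)=-0.12874, 0.19672×(-0.70615)=-0.13891, 0.11475×(-0.94023)=-0.10790, 0.21311×(-0.67139)=-0.14308, 0.19672×(-0.70615)=-0.13891.
Sum = -0.76544, so H' = 0.765.

0.765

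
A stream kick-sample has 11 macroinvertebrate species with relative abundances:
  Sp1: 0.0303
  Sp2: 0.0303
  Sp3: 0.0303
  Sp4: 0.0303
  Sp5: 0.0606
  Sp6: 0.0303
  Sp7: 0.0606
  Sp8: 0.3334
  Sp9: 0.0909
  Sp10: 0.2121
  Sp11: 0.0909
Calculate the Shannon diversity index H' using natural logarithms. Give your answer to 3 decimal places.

2.001

Each pᵢ ln pᵢ term (working shown to 5 dp, full precision carried): 0.0303×(-3.49661)=-0.10595, 0.0303×(-3.49661)=-0.10595, 0.0303×(-3.49661)=-0.10595, 0.0303×(-3.49661)=-0.10595, 0.0606×(-2.80346)=-0.16989, 0.0303×(-3.49661)=-0.10595, 0.0606×(-2.80346)=-0.16989, 0.3334×(-1.09841)=-0.36621, 0.0909×(-2.39800)=-0.21798, 0.2121×(-1.55070)=-0.32890, 0.0909×(-2.39800)=-0.21798.
Sum = -2.00058, so H' = 2.001.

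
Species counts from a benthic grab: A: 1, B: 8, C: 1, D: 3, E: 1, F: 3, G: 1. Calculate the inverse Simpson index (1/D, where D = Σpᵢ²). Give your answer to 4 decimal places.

Total N = 1+8+1+3+1+3+1 = 18, so the proportions are 0.05555556, 0.44444444, 0.05555556, 0.16666667, 0.05555556, 0.16666667, 0.05555556 (working shown to 8 dp, full precision carried).
D = 0.05555556² + 0.44444444² + 0.05555556² + 0.16666667² + 0.05555556² + 0.16666667² + 0.05555556² = 0.00308642 + 0.19753086 + 0.00308642 + 0.02777778 + 0.00308642 + 0.02777778 + 0.00308642 = 0.26543210.
So 1/D = 3.767442, i.e. 3.7674 to 4 decimal places.

3.7674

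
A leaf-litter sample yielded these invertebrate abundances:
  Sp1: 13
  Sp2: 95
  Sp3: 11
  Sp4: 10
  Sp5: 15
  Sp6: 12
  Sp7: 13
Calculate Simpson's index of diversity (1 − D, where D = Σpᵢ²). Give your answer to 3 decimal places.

0.652

Total N = 13+95+11+10+15+12+13 = 169, so the proportions are 0.07692, 0.56213, 0.06509, 0.05917, 0.08876, 0.07101, 0.07692 (working shown to 5 dp, full precision carried).
D = 0.07692² + 0.56213² + 0.06509² + 0.05917² + 0.08876² + 0.07101² + 0.07692² = 0.00592 + 0.31599 + 0.00424 + 0.00350 + 0.00788 + 0.00504 + 0.00592 = 0.34848.
So 1 − D = 0.65152, i.e. 0.652 to 3 decimal places.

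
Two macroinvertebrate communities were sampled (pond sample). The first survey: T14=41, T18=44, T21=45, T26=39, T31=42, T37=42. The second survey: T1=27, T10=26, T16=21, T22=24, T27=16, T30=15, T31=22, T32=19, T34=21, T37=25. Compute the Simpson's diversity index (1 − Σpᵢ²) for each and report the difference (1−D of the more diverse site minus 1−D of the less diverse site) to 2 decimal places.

0.06

The first survey: N=253, proportions 0.1621, 0.1739, 0.1779, 0.1542, 0.166, 0.166, giving 1−D = 0.8330 (working shown to 4 dp, full precision carried).
The second survey: N=216, proportions 0.125, 0.1204, 0.0972, 0.1111, 0.0741, 0.0694, 0.1019, 0.088, 0.0972, 0.1157, giving 1−D = 0.8968.
Difference = |0.8330 − 0.8968| = 0.0638, i.e. 0.06 to 2 decimal places.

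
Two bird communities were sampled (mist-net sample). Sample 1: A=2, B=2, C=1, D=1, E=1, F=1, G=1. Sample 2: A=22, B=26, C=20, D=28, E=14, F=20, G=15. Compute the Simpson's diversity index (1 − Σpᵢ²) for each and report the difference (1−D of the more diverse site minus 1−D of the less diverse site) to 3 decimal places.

Sample 1: N=9, proportions 0.222222, 0.222222, 0.111111, 0.111111, 0.111111, 0.111111, 0.111111, giving 1−D = 0.839506 (working shown to 6 dp, full precision carried).
Sample 2: N=145, proportions 0.151724, 0.17931, 0.137931, 0.193103, 0.096552, 0.137931, 0.103448, giving 1−D = 0.849465.
Difference = |0.839506 − 0.849465| = 0.009959, i.e. 0.010 to 3 decimal places.

0.010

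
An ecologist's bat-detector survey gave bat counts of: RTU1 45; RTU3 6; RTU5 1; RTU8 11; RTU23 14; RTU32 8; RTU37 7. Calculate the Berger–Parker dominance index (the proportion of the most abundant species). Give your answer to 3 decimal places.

0.489

Total N = 45+6+1+11+14+8+7 = 92, so the proportions are 0.48913, 0.06522, 0.01087, 0.11957, 0.15217, 0.08696, 0.07609 (working shown to 5 dp, full precision carried).
The largest proportion is 0.48913, i.e. d = 0.489 to 3 decimal places.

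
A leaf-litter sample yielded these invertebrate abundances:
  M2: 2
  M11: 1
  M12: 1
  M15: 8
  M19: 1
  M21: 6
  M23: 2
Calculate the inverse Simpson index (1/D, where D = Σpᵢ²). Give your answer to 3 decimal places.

3.973

Total N = 2+1+1+8+1+6+2 = 21, so the proportions are 0.0952381, 0.047619, 0.047619, 0.3809524, 0.047619, 0.2857143, 0.0952381 (working shown to 7 dp, full precision carried).
D = 0.0952381² + 0.047619² + 0.047619² + 0.3809524² + 0.047619² + 0.2857143² + 0.0952381² = 0.0090703 + 0.0022676 + 0.0022676 + 0.1451247 + 0.0022676 + 0.0816327 + 0.0090703 = 0.2517007.
So 1/D = 3.97297, i.e. 3.973 to 3 decimal places.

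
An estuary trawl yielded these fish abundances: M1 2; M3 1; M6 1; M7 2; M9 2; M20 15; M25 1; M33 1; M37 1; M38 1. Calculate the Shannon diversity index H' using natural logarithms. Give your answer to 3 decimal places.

1.637

Total N = 2+1+1+2+2+15+1+1+1+1 = 27, so the proportions are 0.07407, 0.03704, 0.03704, 0.07407, 0.07407, 0.55556, 0.03704, 0.03704, 0.03704, 0.03704 (working shown to 5 dp, full precision carried).
Each pᵢ ln pᵢ term: 0.07407×(-2.60269)=-0.19279, 0.03704×(-3.29584)=-0.12207, 0.03704×(-3.29584)=-0.12207, 0.07407×(-2.60269)=-0.19279, 0.07407×(-2.60269)=-0.19279, 0.55556×(-0.58779)=-0.32655, 0.03704×(-3.29584)=-0.12207, 0.03704×(-3.29584)=-0.12207, 0.03704×(-3.29584)=-0.12207, 0.03704×(-3.29584)=-0.12207.
Sum = -1.63733, so H' = 1.637.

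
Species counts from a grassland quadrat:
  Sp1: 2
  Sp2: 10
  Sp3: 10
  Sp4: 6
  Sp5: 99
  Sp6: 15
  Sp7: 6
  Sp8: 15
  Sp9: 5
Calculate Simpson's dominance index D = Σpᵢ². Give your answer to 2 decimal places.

0.37

Total N = 2+10+10+6+99+15+6+15+5 = 168, so the proportions are 0.0119, 0.0595, 0.0595, 0.0357, 0.5893, 0.0893, 0.0357, 0.0893, 0.0298 (working shown to 4 dp, full precision carried).
D = 0.0119² + 0.0595² + 0.0595² + 0.0357² + 0.5893² + 0.0893² + 0.0357² + 0.0893² + 0.0298² = 0.0001 + 0.0035 + 0.0035 + 0.0013 + 0.3473 + 0.0080 + 0.0013 + 0.0080 + 0.0009 = 0.3739.
To 2 decimal places, D = 0.37.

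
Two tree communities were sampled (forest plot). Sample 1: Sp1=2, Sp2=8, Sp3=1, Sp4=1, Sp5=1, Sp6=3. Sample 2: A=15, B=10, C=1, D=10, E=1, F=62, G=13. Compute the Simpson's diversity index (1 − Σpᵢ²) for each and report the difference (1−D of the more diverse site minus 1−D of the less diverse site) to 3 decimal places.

0.041

Sample 1: N=16, proportions 0.125, 0.5, 0.0625, 0.0625, 0.0625, 0.1875, giving 1−D = 0.68750 (working shown to 5 dp, full precision carried).
Sample 2: N=112, proportions 0.13393, 0.08929, 0.00893, 0.08929, 0.00893, 0.55357, 0.11607, giving 1−D = 0.64605.
Difference = |0.68750 − 0.64605| = 0.04145, i.e. 0.041 to 3 decimal places.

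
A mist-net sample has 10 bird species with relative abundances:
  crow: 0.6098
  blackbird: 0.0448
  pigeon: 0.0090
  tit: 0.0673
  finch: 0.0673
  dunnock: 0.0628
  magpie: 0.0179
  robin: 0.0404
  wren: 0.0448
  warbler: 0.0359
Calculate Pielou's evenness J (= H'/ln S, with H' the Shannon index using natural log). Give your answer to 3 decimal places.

0.643

H' = −Σ pᵢ ln pᵢ = −((-0.30162) + (-0.13913) + (-0.04239) + (-0.18162) + (-0.18162) + (-0.17382) + (-0.07201) + (-0.12964) + (-0.13913) + (-0.11944)) = 1.48041 (working shown to 5 dp, full precision carried).
With S = 10 species, ln S = 2.30259, so J = 1.48041/2.30259 = 0.64294, i.e. 0.643 to 3 decimal places.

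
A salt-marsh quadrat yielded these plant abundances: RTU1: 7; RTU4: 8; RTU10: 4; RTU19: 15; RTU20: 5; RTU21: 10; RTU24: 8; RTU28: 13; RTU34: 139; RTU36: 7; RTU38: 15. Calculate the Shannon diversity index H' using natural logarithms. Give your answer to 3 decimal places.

1.557

Total N = 7+8+4+15+5+10+8+13+139+7+15 = 231, so the proportions are 0.0303, 0.03463, 0.01732, 0.06494, 0.02165, 0.04329, 0.03463, 0.05628, 0.60173, 0.0303, 0.06494 (working shown to 5 dp, full precision carried).
Each pᵢ ln pᵢ term: 0.0303×(-3.49651)=-0.10595, 0.03463×(-3.36298)=-0.11647, 0.01732×(-4.05612)=-0.07024, 0.06494×(-2.73437)=-0.17756, 0.02165×(-3.83298)=-0.08296, 0.04329×(-3.13983)=-0.13592, 0.03463×(-3.36298)=-0.11647, 0.05628×(-2.87747)=-0.16194, 0.60173×(-0.50794)=-0.30565, 0.0303×(-3.49651)=-0.10595, 0.06494×(-2.73437)=-0.17756.
Sum = -1.55666, so H' = 1.557.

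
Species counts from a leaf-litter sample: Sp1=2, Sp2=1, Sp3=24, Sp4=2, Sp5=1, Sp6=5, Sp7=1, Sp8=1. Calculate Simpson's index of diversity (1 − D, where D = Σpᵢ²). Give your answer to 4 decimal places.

Total N = 2+1+24+2+1+5+1+1 = 37, so the proportions are 0.054054, 0.027027, 0.648649, 0.054054, 0.027027, 0.135135, 0.027027, 0.027027 (working shown to 6 dp, full precision carried).
D = 0.054054² + 0.027027² + 0.648649² + 0.054054² + 0.027027² + 0.135135² + 0.027027² + 0.027027² = 0.002922 + 0.000730 + 0.420745 + 0.002922 + 0.000730 + 0.018262 + 0.000730 + 0.000730 = 0.447772.
So 1 − D = 0.552228, i.e. 0.5522 to 4 decimal places.

0.5522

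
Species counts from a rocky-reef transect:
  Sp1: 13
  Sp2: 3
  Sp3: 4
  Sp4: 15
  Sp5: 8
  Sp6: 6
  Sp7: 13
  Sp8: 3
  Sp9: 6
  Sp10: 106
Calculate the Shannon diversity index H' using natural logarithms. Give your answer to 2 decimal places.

Total N = 13+3+4+15+8+6+13+3+6+106 = 177, so the proportions are 0.0734, 0.0169, 0.0226, 0.0847, 0.0452, 0.0339, 0.0734, 0.0169, 0.0339, 0.5989 (working shown to 4 dp, full precision carried).
Each pᵢ ln pᵢ term: 0.0734×(-2.6112)=-0.1918, 0.0169×(-4.0775)=-0.0691, 0.0226×(-3.7899)=-0.0856, 0.0847×(-2.4681)=-0.2092, 0.0452×(-3.0967)=-0.1400, 0.0339×(-3.3844)=-0.1147, 0.0734×(-2.6112)=-0.1918, 0.0169×(-4.0775)=-0.0691, 0.0339×(-3.3844)=-0.1147, 0.5989×(-0.5127)=-0.3070.
Sum = -1.4931, so H' = 1.49.

1.49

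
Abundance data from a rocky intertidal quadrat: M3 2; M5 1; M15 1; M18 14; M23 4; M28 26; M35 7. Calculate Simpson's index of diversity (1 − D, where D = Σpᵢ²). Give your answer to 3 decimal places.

Total N = 2+1+1+14+4+26+7 = 55, so the proportions are 0.03636, 0.01818, 0.01818, 0.25455, 0.07273, 0.47273, 0.12727 (working shown to 5 dp, full precision carried).
D = 0.03636² + 0.01818² + 0.01818² + 0.25455² + 0.07273² + 0.47273² + 0.12727² = 0.00132 + 0.00033 + 0.00033 + 0.06479 + 0.00529 + 0.22347 + 0.01620 = 0.31174.
So 1 − D = 0.68826, i.e. 0.688 to 3 decimal places.

0.688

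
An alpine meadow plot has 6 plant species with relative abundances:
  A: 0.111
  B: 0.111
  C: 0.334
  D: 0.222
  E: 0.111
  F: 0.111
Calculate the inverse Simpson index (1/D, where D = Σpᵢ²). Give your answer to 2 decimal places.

D = 0.111² + 0.111² + 0.334² + 0.222² + 0.111² + 0.111² = 0.012321 + 0.012321 + 0.111556 + 0.049284 + 0.012321 + 0.012321 = 0.210124 (working shown to 6 dp, full precision carried).
So 1/D = 4.7591, i.e. 4.76 to 2 decimal places.

4.76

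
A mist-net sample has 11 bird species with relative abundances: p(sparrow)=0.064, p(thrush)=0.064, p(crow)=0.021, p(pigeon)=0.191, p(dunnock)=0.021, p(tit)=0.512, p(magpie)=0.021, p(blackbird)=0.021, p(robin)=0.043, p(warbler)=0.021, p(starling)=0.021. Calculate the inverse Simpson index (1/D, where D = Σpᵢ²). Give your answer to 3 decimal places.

D = 0.064² + 0.064² + 0.021² + 0.191² + 0.021² + 0.512² + 0.021² + 0.021² + 0.043² + 0.021² + 0.021² = 0.0040960 + 0.0040960 + 0.0004410 + 0.0364810 + 0.0004410 + 0.2621440 + 0.0004410 + 0.0004410 + 0.0018490 + 0.0004410 + 0.0004410 = 0.3113120 (working shown to 7 dp, full precision carried).
So 1/D = 3.21221, i.e. 3.212 to 3 decimal places.

3.212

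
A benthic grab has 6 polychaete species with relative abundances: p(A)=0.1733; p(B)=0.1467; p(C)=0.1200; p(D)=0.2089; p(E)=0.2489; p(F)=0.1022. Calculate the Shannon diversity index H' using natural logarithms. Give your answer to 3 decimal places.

1.746

Each pᵢ ln pᵢ term (working shown to 5 dp, full precision carried): 0.1733×(-1.75273)=-0.30375, 0.1467×(-1.91937)=-0.28157, 0.12×(-2.12026)=-0.25443, 0.2089×(-1.56590)=-0.32712, 0.2489×(-1.39070)=-0.34615, 0.1022×(-2.28082)=-0.23310.
Sum = -1.74611, so H' = 1.746.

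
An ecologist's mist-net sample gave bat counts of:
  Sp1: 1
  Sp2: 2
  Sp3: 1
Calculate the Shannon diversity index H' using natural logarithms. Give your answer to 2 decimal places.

1.04

Total N = 1+2+1 = 4, so the proportions are 0.25, 0.5, 0.25 (working shown to 4 dp, full precision carried).
Each pᵢ ln pᵢ term: 0.25×(-1.3863)=-0.3466, 0.5×(-0.6931)=-0.3466, 0.25×(-1.3863)=-0.3466.
Sum = -1.0397, so H' = 1.04.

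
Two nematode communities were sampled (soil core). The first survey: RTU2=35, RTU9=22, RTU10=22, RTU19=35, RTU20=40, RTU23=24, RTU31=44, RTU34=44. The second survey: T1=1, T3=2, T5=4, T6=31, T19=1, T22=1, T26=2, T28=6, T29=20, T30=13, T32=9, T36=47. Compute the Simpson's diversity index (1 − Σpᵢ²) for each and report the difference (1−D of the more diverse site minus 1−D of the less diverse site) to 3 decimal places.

0.073

The first survey: N=266, proportions 0.13158, 0.08271, 0.08271, 0.13158, 0.15038, 0.09023, 0.16541, 0.16541, giving 1−D = 0.86622 (working shown to 5 dp, full precision carried).
The second survey: N=137, proportions 0.0073, 0.0146, 0.0292, 0.22628, 0.0073, 0.0073, 0.0146, 0.0438, 0.14599, 0.09489, 0.06569, 0.34307, giving 1−D = 0.79312.
Difference = |0.86622 − 0.79312| = 0.07310, i.e. 0.073 to 3 decimal places.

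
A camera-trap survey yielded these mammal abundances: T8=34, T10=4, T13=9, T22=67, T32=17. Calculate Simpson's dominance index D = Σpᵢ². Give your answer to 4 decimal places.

Total N = 34+4+9+67+17 = 131, so the proportions are 0.259542, 0.030534, 0.068702, 0.51145, 0.129771 (working shown to 6 dp, full precision carried).
D = 0.259542² + 0.030534² + 0.068702² + 0.51145² + 0.129771² = 0.067362 + 0.000932 + 0.004720 + 0.261581 + 0.016841 = 0.351436.
To 4 decimal places, D = 0.3514.

0.3514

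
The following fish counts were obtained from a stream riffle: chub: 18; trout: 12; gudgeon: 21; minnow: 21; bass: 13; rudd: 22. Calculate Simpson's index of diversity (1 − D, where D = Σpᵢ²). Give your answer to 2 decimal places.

Total N = 18+12+21+21+13+22 = 107, so the proportions are 0.1682, 0.1121, 0.1963, 0.1963, 0.1215, 0.2056 (working shown to 4 dp, full precision carried).
D = 0.1682² + 0.1121² + 0.1963² + 0.1963² + 0.1215² + 0.2056² = 0.0283 + 0.0126 + 0.0385 + 0.0385 + 0.0148 + 0.0423 = 0.1749.
So 1 − D = 0.8251, i.e. 0.83 to 2 decimal places.

0.83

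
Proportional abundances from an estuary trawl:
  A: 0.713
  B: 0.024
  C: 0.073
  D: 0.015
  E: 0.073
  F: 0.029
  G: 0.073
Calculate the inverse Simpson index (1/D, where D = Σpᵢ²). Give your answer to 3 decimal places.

1.901

D = 0.713² + 0.024² + 0.073² + 0.015² + 0.073² + 0.029² + 0.073² = 0.508369 + 0.000576 + 0.005329 + 0.000225 + 0.005329 + 0.000841 + 0.005329 = 0.525998 (working shown to 6 dp, full precision carried).
So 1/D = 1.90115, i.e. 1.901 to 3 decimal places.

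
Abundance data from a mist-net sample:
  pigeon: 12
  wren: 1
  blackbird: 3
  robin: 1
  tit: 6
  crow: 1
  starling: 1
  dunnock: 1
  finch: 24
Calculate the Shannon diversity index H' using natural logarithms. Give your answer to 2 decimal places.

Total N = 12+1+3+1+6+1+1+1+24 = 50, so the proportions are 0.24, 0.02, 0.06, 0.02, 0.12, 0.02, 0.02, 0.02, 0.48 (working shown to 4 dp, full precision carried).
Each pᵢ ln pᵢ term: 0.24×(-1.4271)=-0.3425, 0.02×(-3.9120)=-0.0782, 0.06×(-2.8134)=-0.1688, 0.02×(-3.9120)=-0.0782, 0.12×(-2.1203)=-0.2544, 0.02×(-3.9120)=-0.0782, 0.02×(-3.9120)=-0.0782, 0.02×(-3.9120)=-0.0782, 0.48×(-0.7340)=-0.3523.
Sum = -1.5093, so H' = 1.51.

1.51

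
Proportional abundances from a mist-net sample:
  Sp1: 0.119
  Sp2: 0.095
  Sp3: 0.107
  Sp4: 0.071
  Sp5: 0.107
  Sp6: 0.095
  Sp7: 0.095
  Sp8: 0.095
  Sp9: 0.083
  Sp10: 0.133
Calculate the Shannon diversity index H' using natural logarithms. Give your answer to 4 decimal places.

Each pᵢ ln pᵢ term (working shown to 7 dp, full precision carried): 0.119×(-2.1286318)=-0.2533072, 0.095×(-2.3538784)=-0.2236184, 0.107×(-2.2349264)=-0.2391371, 0.071×(-2.6450754)=-0.1878004, 0.107×(-2.2349264)=-0.2391371, 0.095×(-2.3538784)=-0.2236184, 0.095×(-2.3538784)=-0.2236184, 0.095×(-2.3538784)=-0.2236184, 0.083×(-2.4889147)=-0.2065799, 0.133×(-2.0174062)=-0.2683150.
Sum = -2.2887505, so H' = 2.2888.

2.2888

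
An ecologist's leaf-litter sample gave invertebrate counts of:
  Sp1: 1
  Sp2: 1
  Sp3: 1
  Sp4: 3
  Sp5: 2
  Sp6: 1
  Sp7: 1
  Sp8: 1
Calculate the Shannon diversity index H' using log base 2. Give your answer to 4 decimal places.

2.8454

Total N = 1+1+1+3+2+1+1+1 = 11, so the proportions are 0.090909, 0.090909, 0.090909, 0.272727, 0.181818, 0.090909, 0.090909, 0.090909 (working shown to 6 dp, full precision carried).
Each pᵢ log₂ pᵢ term: 0.090909×(-3.459432)=-0.314494, 0.090909×(-3.459432)=-0.314494, 0.090909×(-3.459432)=-0.314494, 0.272727×(-1.874469)=-0.511219, 0.181818×(-2.459432)=-0.447169, 0.090909×(-3.459432)=-0.314494, 0.090909×(-3.459432)=-0.314494, 0.090909×(-3.459432)=-0.314494.
Sum = -2.845351, so H' = 2.8454.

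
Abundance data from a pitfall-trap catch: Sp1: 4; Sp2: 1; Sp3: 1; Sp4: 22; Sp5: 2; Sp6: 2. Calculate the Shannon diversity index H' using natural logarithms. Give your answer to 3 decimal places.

Total N = 4+1+1+22+2+2 = 32, so the proportions are 0.125, 0.03125, 0.03125, 0.6875, 0.0625, 0.0625 (working shown to 5 dp, full precision carried).
Each pᵢ ln pᵢ term: 0.125×(-2.07944)=-0.25993, 0.03125×(-3.46574)=-0.10830, 0.03125×(-3.46574)=-0.10830, 0.6875×(-0.37469)=-0.25760, 0.0625×(-2.77259)=-0.17329, 0.0625×(-2.77259)=-0.17329.
Sum = -1.08071, so H' = 1.081.

1.081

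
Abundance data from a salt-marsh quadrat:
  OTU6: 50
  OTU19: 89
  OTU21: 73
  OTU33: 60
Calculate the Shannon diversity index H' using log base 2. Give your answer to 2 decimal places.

Total N = 50+89+73+60 = 272, so the proportions are 0.1838, 0.3272, 0.2684, 0.2206 (working shown to 4 dp, full precision carried).
Each pᵢ log₂ pᵢ term: 0.1838×(-2.4436)=-0.4492, 0.3272×(-1.6117)=-0.5274, 0.2684×(-1.8976)=-0.5093, 0.2206×(-2.1806)=-0.4810.
Sum = -1.9669, so H' = 1.97.

1.97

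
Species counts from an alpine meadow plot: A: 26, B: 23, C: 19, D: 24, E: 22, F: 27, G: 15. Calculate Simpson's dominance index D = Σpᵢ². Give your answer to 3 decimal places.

Total N = 26+23+19+24+22+27+15 = 156, so the proportions are 0.16667, 0.14744, 0.12179, 0.15385, 0.14103, 0.17308, 0.09615 (working shown to 5 dp, full precision carried).
D = 0.16667² + 0.14744² + 0.12179² + 0.15385² + 0.14103² + 0.17308² + 0.09615² = 0.02778 + 0.02174 + 0.01483 + 0.02367 + 0.01989 + 0.02996 + 0.00925 = 0.14711.
To 3 decimal places, D = 0.147.

0.147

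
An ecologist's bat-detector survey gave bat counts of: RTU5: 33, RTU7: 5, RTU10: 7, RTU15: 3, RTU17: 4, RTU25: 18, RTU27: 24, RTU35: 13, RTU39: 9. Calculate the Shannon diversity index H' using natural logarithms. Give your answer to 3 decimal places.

1.932

Total N = 33+5+7+3+4+18+24+13+9 = 116, so the proportions are 0.28448, 0.0431, 0.06034, 0.02586, 0.03448, 0.15517, 0.2069, 0.11207, 0.07759 (working shown to 5 dp, full precision carried).
Each pᵢ ln pᵢ term: 0.28448×(-1.25708)=-0.35762, 0.0431×(-3.14415)=-0.13552, 0.06034×(-2.80768)=-0.16943, 0.02586×(-3.65498)=-0.09453, 0.03448×(-3.36730)=-0.11611, 0.15517×(-1.86322)=-0.28912, 0.2069×(-1.57554)=-0.32597, 0.11207×(-2.18864)=-0.24528, 0.07759×(-2.55637)=-0.19834.
Sum = -1.93192, so H' = 1.932.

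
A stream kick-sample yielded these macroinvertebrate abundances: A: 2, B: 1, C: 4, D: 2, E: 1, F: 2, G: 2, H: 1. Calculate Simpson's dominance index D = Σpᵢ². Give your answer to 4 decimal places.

Total N = 2+1+4+2+1+2+2+1 = 15, so the proportions are 0.133333, 0.066667, 0.266667, 0.133333, 0.066667, 0.133333, 0.133333, 0.066667 (working shown to 6 dp, full precision carried).
D = 0.133333² + 0.066667² + 0.266667² + 0.133333² + 0.066667² + 0.133333² + 0.133333² + 0.066667² = 0.017778 + 0.004444 + 0.071111 + 0.017778 + 0.004444 + 0.017778 + 0.017778 + 0.004444 = 0.155556.
To 4 decimal places, D = 0.1556.

0.1556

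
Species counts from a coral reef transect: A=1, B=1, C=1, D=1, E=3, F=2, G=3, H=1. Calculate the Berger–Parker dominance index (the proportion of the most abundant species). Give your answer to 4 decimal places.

0.2308

Total N = 1+1+1+1+3+2+3+1 = 13, so the proportions are 0.076923, 0.076923, 0.076923, 0.076923, 0.230769, 0.153846, 0.230769, 0.076923 (working shown to 6 dp, full precision carried).
The largest proportion is 0.230769, i.e. d = 0.2308 to 4 decimal places.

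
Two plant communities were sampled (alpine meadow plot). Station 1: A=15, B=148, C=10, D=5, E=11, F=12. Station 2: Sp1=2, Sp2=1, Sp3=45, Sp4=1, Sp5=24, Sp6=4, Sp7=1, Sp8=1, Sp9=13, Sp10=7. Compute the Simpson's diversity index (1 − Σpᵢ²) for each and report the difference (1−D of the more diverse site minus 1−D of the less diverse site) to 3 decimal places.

Station 1: N=201, proportions 0.074627, 0.736318, 0.049751, 0.024876, 0.054726, 0.059701, giving 1−D = 0.442613 (working shown to 6 dp, full precision carried).
Station 2: N=99, proportions 0.020202, 0.010101, 0.454545, 0.010101, 0.242424, 0.040404, 0.010101, 0.010101, 0.131313, 0.070707, giving 1−D = 0.709928.
Difference = |0.442613 − 0.709928| = 0.267315, i.e. 0.267 to 3 decimal places.

0.267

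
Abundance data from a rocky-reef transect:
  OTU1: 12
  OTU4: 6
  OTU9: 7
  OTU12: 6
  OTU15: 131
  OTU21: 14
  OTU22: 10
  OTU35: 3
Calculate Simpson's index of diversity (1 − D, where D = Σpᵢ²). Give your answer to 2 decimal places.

0.50

Total N = 12+6+7+6+131+14+10+3 = 189, so the proportions are 0.0635, 0.0317, 0.037, 0.0317, 0.6931, 0.0741, 0.0529, 0.0159 (working shown to 4 dp, full precision carried).
D = 0.0635² + 0.0317² + 0.037² + 0.0317² + 0.6931² + 0.0741² + 0.0529² + 0.0159² = 0.0040 + 0.0010 + 0.0014 + 0.0010 + 0.4804 + 0.0055 + 0.0028 + 0.0003 = 0.4964.
So 1 − D = 0.5036, i.e. 0.50 to 2 decimal places.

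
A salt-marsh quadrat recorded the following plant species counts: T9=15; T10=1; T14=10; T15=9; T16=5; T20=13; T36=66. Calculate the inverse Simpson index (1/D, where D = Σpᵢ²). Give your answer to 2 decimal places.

Total N = 15+1+10+9+5+13+66 = 119, so the proportions are 0.12605, 0.0084, 0.08403, 0.07563, 0.04202, 0.10924, 0.55462 (working shown to 5 dp, full precision carried).
D = 0.12605² + 0.0084² + 0.08403² + 0.07563² + 0.04202² + 0.10924² + 0.55462² = 0.01589 + 0.00007 + 0.00706 + 0.00572 + 0.00177 + 0.01193 + 0.30761 = 0.35005.
So 1/D = 2.8568, i.e. 2.86 to 2 decimal places.

2.86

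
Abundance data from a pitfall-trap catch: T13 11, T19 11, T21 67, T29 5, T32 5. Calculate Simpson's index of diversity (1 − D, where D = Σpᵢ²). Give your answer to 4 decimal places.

Total N = 11+11+67+5+5 = 99, so the proportions are 0.111111, 0.111111, 0.676768, 0.050505, 0.050505 (working shown to 6 dp, full precision carried).
D = 0.111111² + 0.111111² + 0.676768² + 0.050505² + 0.050505² = 0.012346 + 0.012346 + 0.458014 + 0.002551 + 0.002551 = 0.487807.
So 1 − D = 0.512193, i.e. 0.5122 to 4 decimal places.

0.5122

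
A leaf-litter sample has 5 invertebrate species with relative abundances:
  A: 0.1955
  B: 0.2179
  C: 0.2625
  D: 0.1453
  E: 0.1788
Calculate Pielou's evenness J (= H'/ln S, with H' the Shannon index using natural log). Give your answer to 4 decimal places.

0.9881

H' = −Σ pᵢ ln pᵢ = −((-0.319094) + (-0.332018) + (-0.351095) + (-0.280277) + (-0.307802)) = 1.590286 (working shown to 6 dp, full precision carried).
With S = 5 species, ln S = 1.609438, so J = 1.590286/1.609438 = 0.988100, i.e. 0.9881 to 4 decimal places.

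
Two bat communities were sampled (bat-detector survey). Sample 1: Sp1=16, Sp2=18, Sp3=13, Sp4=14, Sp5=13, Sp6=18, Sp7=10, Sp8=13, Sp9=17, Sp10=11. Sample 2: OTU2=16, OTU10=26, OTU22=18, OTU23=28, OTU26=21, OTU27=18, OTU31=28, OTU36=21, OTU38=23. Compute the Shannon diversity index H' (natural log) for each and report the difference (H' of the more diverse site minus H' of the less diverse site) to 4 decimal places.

0.1056

Sample 1: N=143, proportions 0.111888, 0.125874, 0.090909, 0.097902, 0.090909, 0.125874, 0.06993, 0.090909, 0.118881, 0.076923, giving H' = 2.284789 (working shown to 6 dp, full precision carried).
Sample 2: N=199, proportions 0.080402, 0.130653, 0.090452, 0.140704, 0.105528, 0.090452, 0.140704, 0.105528, 0.115578, giving H' = 2.179159.
Difference = |2.284789 − 2.179159| = 0.105630, i.e. 0.1056 to 4 decimal places.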